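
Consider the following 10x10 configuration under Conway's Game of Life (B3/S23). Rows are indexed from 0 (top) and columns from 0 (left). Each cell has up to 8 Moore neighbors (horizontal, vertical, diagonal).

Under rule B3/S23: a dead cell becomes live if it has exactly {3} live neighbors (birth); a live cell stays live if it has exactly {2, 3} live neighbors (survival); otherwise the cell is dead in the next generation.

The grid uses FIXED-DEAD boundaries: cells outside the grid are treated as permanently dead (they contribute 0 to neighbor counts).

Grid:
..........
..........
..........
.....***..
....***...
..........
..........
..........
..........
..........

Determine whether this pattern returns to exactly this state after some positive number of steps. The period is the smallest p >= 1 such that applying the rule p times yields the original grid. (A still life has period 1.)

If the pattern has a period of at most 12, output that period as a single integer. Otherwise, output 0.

Simulating and comparing each generation to the original:
Gen 0 (original, given above): 6 live cells
Gen 1: 6 live cells, differs from original
Gen 2: 6 live cells, MATCHES original -> period = 2

Answer: 2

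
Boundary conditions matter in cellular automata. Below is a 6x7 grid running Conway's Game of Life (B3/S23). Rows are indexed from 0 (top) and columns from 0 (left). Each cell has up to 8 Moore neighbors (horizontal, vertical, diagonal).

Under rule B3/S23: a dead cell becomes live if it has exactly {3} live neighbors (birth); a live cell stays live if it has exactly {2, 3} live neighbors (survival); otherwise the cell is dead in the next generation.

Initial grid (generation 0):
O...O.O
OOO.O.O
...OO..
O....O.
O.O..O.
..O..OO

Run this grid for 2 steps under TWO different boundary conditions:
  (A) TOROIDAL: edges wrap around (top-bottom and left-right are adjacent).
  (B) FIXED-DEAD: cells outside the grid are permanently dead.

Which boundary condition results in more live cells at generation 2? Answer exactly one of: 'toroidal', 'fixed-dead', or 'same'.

Under TOROIDAL boundary, generation 2:
.OO.O..
.O..O..
O......
.O...OO
..O..OO
.......
Population = 12

Under FIXED-DEAD boundary, generation 2:
O.OO...
O...O..
O....O.
.O...O.
..O....
....OOO
Population = 13

Comparison: toroidal=12, fixed-dead=13 -> fixed-dead

Answer: fixed-dead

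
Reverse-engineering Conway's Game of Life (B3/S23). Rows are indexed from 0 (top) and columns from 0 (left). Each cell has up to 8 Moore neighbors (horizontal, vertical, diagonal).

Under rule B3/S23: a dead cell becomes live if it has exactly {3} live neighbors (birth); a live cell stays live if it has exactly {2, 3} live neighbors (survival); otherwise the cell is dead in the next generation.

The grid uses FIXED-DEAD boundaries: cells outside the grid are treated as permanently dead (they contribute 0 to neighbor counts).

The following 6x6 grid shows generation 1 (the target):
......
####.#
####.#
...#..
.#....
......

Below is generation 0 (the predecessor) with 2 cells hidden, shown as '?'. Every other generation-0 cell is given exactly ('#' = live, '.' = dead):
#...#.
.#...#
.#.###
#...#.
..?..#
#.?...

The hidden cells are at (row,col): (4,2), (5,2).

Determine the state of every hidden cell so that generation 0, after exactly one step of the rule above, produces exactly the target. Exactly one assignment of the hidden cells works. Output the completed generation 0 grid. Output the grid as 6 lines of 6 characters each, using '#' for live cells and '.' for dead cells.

Answer: #...#.
.#...#
.#.###
#...#.
.....#
#.#...

Derivation:
Hidden generation-0 cells (in order): (4,2), (5,2).
A hidden cell only influences target cells in its own 3x3 neighborhood. Try each of the 2^2 = 4 assignments, step the completed generation 0 forward once under B3/S23, and compare with the target:
  (4,2)=. (5,2)=. -> step gives (4,1)='.' but target has '#' -> reject
  (4,2)=. (5,2)=# -> step reproduces the target at every cell -> ACCEPT
  (4,2)=# (5,2)=. -> step gives (3,1)='#' but target has '.' -> reject
  (4,2)=# (5,2)=# -> step gives (3,1)='#' but target has '.' -> reject
Unique solution: (4,2)=dead, (5,2)=live.
Check: live-neighbor counts of every cell in the completed generation 0:
121112
323353
323243
122344
231221
020111
Applying B3/S23 to generation 0 with these counts gives:
......
####.#
####.#
...#..
.#....
......
which matches the target exactly.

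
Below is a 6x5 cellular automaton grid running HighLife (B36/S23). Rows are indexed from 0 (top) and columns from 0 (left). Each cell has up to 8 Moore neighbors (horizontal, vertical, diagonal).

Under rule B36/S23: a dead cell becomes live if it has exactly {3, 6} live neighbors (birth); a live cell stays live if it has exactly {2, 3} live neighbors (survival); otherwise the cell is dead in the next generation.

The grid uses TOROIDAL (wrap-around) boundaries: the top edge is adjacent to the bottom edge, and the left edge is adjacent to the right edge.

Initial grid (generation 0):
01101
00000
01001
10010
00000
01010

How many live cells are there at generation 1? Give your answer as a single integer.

Simulating step by step:
Generation 0 (given above): 9 live cells
Generation 1: 16 live cells
11110
01110
10001
10001
00101
11010
Population at generation 1: 16

Answer: 16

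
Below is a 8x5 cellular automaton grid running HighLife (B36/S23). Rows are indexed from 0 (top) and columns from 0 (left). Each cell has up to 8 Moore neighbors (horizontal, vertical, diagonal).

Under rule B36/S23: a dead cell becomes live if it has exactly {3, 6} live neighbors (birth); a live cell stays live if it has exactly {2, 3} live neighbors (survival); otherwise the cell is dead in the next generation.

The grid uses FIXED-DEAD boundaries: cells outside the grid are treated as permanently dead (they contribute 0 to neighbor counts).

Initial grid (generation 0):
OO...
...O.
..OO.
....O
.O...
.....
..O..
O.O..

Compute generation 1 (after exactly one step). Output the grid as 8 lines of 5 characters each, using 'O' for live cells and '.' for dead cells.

Answer: .....
.O.O.
..OOO
..OO.
.....
.....
.O...
.O...

Derivation:
Simulating step by step:
Generation 0 (given above): 10 live cells
Generation 1: 9 live cells
(generation 1 grid is the final answer)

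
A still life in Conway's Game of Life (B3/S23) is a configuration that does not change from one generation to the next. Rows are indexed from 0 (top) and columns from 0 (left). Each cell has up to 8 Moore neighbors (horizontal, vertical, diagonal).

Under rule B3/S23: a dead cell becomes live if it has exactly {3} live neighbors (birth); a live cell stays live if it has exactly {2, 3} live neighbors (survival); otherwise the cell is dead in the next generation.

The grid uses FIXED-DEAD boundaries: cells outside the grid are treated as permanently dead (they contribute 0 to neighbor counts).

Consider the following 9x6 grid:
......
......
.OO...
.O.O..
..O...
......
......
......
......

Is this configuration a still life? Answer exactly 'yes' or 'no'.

Answer: yes

Derivation:
Compute generation 1 and compare to generation 0 (given above):
Generation 1:
......
......
.OO...
.O.O..
..O...
......
......
......
......
The grids are IDENTICAL -> still life.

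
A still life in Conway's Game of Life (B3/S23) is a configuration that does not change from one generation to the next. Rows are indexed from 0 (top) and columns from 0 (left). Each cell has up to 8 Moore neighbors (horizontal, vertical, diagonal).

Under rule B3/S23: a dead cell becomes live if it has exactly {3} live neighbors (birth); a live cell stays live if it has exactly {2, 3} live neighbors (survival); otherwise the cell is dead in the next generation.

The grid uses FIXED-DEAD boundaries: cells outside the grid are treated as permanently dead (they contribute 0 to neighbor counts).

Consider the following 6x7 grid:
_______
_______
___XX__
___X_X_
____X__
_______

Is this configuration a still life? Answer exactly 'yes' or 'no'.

Compute generation 1 and compare to generation 0 (given above):
Generation 1:
_______
_______
___XX__
___X_X_
____X__
_______
The grids are IDENTICAL -> still life.

Answer: yes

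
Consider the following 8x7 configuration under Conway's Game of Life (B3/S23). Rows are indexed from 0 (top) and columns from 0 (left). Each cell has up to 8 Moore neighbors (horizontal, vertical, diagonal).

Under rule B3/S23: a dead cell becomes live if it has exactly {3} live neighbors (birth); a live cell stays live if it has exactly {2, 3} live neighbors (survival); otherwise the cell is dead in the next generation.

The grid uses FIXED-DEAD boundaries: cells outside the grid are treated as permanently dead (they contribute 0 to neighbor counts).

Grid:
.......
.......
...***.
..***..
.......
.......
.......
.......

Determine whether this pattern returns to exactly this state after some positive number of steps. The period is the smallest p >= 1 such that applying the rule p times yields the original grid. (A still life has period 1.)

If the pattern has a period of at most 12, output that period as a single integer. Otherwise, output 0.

Answer: 2

Derivation:
Simulating and comparing each generation to the original:
Gen 0 (original, given above): 6 live cells
Gen 1: 6 live cells, differs from original
Gen 2: 6 live cells, MATCHES original -> period = 2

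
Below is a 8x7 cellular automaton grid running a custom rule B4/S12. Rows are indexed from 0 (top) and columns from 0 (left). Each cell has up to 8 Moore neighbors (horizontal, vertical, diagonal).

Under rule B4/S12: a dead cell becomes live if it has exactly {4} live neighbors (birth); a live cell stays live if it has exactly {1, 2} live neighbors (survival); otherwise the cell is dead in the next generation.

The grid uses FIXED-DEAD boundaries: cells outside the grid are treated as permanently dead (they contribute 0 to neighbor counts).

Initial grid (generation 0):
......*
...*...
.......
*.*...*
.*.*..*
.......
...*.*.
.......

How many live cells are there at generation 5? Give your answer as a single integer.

Simulating step by step:
Generation 0 (given above): 10 live cells
Generation 1: 6 live cells
.......
.......
.......
*.*...*
.*.*..*
.......
.......
.......
Generation 2: 6 live cells
.......
.......
.......
*.*...*
.*.*..*
.......
.......
.......
Generation 3: 6 live cells
.......
.......
.......
*.*...*
.*.*..*
.......
.......
.......
Generation 4: 6 live cells
.......
.......
.......
*.*...*
.*.*..*
.......
.......
.......
Generation 5: 6 live cells
.......
.......
.......
*.*...*
.*.*..*
.......
.......
.......
Population at generation 5: 6

Answer: 6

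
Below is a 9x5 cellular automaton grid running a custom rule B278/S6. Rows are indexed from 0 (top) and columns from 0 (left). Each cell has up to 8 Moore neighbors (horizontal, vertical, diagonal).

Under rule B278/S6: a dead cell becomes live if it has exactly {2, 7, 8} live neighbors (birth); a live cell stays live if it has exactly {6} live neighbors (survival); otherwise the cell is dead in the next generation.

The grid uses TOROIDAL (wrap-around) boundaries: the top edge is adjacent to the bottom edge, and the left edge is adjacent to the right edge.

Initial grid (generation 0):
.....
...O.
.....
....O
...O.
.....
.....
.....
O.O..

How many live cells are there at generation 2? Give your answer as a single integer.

Simulating step by step:
Generation 0 (given above): 5 live cells
Generation 1: 10 live cells
.OOOO
.....
...OO
...O.
....O
.....
.....
.O...
.O...
Generation 2: 8 live cells
.....
.O...
..O..
O.O..
...O.
.....
.....
O.O..
....O
Population at generation 2: 8

Answer: 8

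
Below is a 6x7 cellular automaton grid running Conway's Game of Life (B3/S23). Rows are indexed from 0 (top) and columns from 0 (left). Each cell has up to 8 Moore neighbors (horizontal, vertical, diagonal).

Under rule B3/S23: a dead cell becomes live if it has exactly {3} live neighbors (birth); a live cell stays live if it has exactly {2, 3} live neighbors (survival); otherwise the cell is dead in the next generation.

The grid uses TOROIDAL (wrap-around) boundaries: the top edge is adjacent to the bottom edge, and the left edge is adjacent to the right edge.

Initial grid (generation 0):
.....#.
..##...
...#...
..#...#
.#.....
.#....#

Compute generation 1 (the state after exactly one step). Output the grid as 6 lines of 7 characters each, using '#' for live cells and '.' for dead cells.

Simulating step by step:
Generation 0 (given above): 9 live cells
Generation 1: 9 live cells
(generation 1 grid is the final answer)

Answer: ..#....
..###..
...#...
..#....
.##....
#......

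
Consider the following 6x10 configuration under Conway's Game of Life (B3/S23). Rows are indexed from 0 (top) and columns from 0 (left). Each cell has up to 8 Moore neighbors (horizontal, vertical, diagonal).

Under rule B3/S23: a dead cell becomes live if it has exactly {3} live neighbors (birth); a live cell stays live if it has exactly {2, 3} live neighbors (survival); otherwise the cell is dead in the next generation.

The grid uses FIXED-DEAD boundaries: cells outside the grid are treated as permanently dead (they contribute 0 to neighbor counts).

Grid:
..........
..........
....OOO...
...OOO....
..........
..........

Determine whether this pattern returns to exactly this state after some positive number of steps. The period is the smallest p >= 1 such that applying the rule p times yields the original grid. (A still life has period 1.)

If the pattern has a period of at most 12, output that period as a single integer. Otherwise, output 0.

Simulating and comparing each generation to the original:
Gen 0 (original, given above): 6 live cells
Gen 1: 6 live cells, differs from original
Gen 2: 6 live cells, MATCHES original -> period = 2

Answer: 2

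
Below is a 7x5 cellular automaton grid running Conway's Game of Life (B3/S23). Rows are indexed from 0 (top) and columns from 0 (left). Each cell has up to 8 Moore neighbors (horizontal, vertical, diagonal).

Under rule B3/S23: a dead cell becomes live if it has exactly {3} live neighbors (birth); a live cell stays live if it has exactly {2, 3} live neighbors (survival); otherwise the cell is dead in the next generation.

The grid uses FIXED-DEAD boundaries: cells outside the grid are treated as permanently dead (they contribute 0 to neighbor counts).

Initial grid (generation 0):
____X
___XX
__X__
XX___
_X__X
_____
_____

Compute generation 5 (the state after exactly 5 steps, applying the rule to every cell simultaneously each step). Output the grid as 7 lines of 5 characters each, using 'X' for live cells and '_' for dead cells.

Answer: _____
___X_
___X_
___X_
_____
_____
_____

Derivation:
Simulating step by step:
Generation 0 (given above): 8 live cells
Generation 1: 12 live cells
___XX
___XX
_XXX_
XXX__
XX___
_____
_____
Generation 2: 7 live cells
___XX
_____
X___X
___X_
X_X__
_____
_____
Generation 3: 4 live cells
_____
___XX
_____
_X_X_
_____
_____
_____
Generation 4: 3 live cells
_____
_____
__XXX
_____
_____
_____
_____
Generation 5: 3 live cells
(generation 5 grid is the final answer)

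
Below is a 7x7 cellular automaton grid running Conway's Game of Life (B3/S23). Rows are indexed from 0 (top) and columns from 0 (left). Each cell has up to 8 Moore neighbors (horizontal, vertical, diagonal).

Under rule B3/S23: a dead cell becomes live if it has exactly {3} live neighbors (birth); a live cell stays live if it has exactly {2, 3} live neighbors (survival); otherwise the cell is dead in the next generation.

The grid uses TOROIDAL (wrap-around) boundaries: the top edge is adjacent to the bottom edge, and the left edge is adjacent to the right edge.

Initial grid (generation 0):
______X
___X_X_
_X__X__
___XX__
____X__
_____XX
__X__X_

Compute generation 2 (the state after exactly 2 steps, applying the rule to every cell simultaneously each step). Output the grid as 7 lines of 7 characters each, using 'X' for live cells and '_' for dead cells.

Answer: ______X
___X___
______X
__X__X_
______X
___X__X
_______

Derivation:
Simulating step by step:
Generation 0 (given above): 12 live cells
Generation 1: 16 live cells
____XXX
____XX_
__X__X_
___XXX_
___XX__
____XXX
_____X_
Generation 2: 8 live cells
(generation 2 grid is the final answer)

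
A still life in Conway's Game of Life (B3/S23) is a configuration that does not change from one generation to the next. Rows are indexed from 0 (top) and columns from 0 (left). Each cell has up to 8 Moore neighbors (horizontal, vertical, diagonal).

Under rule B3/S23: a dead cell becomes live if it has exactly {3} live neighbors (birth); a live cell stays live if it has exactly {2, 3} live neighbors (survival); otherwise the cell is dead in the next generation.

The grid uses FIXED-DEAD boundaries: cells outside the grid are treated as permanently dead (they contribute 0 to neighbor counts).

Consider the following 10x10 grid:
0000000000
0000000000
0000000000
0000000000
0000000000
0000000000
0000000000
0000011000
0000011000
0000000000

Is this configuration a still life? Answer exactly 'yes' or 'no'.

Compute generation 1 and compare to generation 0 (given above):
Generation 1:
0000000000
0000000000
0000000000
0000000000
0000000000
0000000000
0000000000
0000011000
0000011000
0000000000
The grids are IDENTICAL -> still life.

Answer: yes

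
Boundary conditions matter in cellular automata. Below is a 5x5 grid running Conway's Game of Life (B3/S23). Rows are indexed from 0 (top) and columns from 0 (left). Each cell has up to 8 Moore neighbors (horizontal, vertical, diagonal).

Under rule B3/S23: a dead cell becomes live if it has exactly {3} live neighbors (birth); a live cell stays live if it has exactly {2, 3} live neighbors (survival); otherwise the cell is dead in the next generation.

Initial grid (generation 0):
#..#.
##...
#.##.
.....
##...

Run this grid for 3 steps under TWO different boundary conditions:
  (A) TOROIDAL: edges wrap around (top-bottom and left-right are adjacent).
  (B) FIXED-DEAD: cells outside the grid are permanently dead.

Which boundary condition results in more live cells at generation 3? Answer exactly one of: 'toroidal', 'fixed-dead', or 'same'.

Answer: fixed-dead

Derivation:
Under TOROIDAL boundary, generation 3:
.....
....#
..#..
.##..
.##..
Population = 6

Under FIXED-DEAD boundary, generation 3:
##...
#.##.
..##.
.....
.....
Population = 7

Comparison: toroidal=6, fixed-dead=7 -> fixed-dead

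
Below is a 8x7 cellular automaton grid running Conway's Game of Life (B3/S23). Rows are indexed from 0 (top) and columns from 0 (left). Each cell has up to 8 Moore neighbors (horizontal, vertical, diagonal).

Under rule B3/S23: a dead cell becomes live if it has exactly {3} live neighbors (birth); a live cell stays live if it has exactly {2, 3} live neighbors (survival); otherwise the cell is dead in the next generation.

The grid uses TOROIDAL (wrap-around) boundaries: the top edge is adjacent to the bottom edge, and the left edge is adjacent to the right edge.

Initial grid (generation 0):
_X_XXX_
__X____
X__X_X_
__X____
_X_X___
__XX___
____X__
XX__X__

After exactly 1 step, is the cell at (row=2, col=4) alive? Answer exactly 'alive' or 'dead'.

Simulating step by step:
Generation 0 (given above): 17 live cells
Generation 1: 27 live cells
XX_XXX_
_XX__XX
_XXX___
_XXXX__
_X_X___
__XXX__
_XX_X__
XXX____

Cell (2,4) at generation 1: 0 -> dead

Answer: dead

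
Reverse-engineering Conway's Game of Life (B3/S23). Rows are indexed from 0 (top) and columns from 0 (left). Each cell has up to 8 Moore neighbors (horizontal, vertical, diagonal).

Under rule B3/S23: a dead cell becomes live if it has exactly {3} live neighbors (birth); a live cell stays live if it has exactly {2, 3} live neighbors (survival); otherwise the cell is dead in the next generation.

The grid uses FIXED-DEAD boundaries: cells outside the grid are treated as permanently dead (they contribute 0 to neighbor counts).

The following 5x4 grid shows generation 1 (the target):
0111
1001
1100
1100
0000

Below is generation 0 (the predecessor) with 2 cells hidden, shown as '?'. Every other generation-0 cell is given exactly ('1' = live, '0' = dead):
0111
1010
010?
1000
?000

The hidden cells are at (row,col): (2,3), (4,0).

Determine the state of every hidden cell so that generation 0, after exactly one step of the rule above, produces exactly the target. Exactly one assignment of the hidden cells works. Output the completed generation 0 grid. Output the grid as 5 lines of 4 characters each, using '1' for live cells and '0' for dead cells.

Answer: 0111
1010
0100
1000
1000

Derivation:
Hidden generation-0 cells (in order): (2,3), (4,0).
A hidden cell only influences target cells in its own 3x3 neighborhood. Try each of the 2^2 = 4 assignments, step the completed generation 0 forward once under B3/S23, and compare with the target:
  (2,3)=0 (4,0)=0 -> step gives (3,0)='0' but target has '1' -> reject
  (2,3)=0 (4,0)=1 -> step reproduces the target at every cell -> ACCEPT
  (2,3)=1 (4,0)=0 -> step gives (1,3)='0' but target has '1' -> reject
  (2,3)=1 (4,0)=1 -> step gives (1,3)='0' but target has '1' -> reject
Unique solution: (2,3)=dead, (4,0)=live.
Check: live-neighbor counts of every cell in the completed generation 0:
2332
2543
3321
2310
1200
Applying B3/S23 to generation 0 with these counts gives:
0111
1001
1100
1100
0000
which matches the target exactly.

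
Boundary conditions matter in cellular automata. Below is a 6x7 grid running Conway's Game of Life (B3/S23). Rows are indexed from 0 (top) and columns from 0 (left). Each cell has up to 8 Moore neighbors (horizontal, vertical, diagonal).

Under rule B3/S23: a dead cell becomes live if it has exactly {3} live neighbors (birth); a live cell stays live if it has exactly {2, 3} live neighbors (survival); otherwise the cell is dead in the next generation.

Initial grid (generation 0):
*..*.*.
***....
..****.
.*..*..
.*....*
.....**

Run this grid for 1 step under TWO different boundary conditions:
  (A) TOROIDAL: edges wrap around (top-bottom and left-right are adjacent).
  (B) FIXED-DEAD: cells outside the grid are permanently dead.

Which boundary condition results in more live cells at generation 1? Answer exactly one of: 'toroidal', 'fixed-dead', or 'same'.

Answer: toroidal

Derivation:
Under TOROIDAL boundary, generation 1:
*.*.**.
*....*.
*...**.
**..*..
......*
....**.
Population = 15

Under FIXED-DEAD boundary, generation 1:
*.*....
*....*.
*...**.
.*..*..
......*
.....**
Population = 12

Comparison: toroidal=15, fixed-dead=12 -> toroidal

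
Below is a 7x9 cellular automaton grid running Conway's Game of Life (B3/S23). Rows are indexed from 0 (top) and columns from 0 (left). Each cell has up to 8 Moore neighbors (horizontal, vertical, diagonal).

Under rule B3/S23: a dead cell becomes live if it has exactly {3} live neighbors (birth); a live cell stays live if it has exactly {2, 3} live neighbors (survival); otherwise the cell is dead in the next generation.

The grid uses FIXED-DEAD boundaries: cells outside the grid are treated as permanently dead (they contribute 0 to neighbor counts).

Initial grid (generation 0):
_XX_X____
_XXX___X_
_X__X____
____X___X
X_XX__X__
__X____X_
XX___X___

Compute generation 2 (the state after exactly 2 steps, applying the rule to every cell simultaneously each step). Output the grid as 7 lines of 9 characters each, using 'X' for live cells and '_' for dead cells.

Simulating step by step:
Generation 0 (given above): 20 live cells
Generation 1: 18 live cells
_X_______
X___X____
_X__X____
_XX_XX___
_XXX___X_
X_XX__X__
_X_______
Generation 2: 16 live cells
(generation 2 grid is the final answer)

Answer: _________
XX_______
XXX_X____
X___XX___
X____XX__
X__X_____
_XX______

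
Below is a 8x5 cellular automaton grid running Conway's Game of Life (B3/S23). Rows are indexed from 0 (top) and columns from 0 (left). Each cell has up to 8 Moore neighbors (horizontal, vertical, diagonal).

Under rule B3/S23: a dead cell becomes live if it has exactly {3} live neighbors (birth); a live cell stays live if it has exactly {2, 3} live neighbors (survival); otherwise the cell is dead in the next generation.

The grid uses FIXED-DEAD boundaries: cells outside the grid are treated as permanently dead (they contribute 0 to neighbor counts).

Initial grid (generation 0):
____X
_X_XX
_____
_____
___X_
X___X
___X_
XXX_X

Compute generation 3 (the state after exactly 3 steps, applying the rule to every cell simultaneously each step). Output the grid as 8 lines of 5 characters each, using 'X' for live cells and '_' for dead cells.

Simulating step by step:
Generation 0 (given above): 12 live cells
Generation 1: 13 live cells
___XX
___XX
_____
_____
_____
___XX
X_XXX
_XXX_
Generation 2: 8 live cells
___XX
___XX
_____
_____
_____
__X_X
_____
_X__X
Generation 3: 5 live cells
(generation 3 grid is the final answer)

Answer: ___XX
___XX
_____
_____
_____
_____
___X_
_____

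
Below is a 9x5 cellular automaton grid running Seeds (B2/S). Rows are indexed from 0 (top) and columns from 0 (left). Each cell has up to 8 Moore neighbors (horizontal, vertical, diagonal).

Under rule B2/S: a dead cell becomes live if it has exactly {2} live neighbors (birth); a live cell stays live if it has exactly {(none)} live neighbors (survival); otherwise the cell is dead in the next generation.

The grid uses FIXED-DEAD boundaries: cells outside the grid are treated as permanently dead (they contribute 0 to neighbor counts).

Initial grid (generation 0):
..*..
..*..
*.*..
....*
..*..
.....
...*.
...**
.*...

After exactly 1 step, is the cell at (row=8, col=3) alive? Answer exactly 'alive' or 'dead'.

Simulating step by step:
Generation 0 (given above): 10 live cells
Generation 1: 10 live cells
.*.*.
.....
.....
..*..
...*.
..**.
..*..
.....
..***

Cell (8,3) at generation 1: 1 -> alive

Answer: alive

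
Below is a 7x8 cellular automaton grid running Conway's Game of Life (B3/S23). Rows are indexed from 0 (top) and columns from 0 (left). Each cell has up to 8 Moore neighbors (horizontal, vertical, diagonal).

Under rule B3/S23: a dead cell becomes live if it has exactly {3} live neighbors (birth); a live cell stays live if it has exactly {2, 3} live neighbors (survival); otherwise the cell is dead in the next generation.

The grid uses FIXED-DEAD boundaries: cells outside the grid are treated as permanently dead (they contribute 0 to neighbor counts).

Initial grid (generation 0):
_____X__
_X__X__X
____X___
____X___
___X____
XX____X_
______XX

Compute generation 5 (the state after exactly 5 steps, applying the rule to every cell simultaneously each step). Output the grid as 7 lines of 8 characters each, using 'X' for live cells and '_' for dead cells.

Answer: ________
________
________
________
______X_
_____X__
______X_

Derivation:
Simulating step by step:
Generation 0 (given above): 12 live cells
Generation 1: 11 live cells
________
____XX__
___XXX__
___XX___
________
______XX
______XX
Generation 2: 8 live cells
________
___X_X__
________
___X_X__
________
______XX
______XX
Generation 3: 5 live cells
________
________
________
________
______X_
______XX
______XX
Generation 4: 5 live cells
________
________
________
________
______XX
_____X__
______XX
Generation 5: 3 live cells
(generation 5 grid is the final answer)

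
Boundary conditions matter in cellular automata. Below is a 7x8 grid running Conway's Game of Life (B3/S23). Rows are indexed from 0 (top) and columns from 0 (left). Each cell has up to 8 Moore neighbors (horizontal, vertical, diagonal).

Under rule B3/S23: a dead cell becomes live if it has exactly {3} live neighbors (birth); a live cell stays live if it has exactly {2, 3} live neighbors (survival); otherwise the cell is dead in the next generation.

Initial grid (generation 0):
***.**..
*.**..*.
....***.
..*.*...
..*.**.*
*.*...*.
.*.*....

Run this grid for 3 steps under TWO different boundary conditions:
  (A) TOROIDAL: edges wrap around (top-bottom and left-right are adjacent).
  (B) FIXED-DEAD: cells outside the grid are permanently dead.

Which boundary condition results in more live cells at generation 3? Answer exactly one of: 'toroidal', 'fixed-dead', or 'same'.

Under TOROIDAL boundary, generation 3:
***.....
....***.
.....***
....*.*.
.......*
..*.....
........
Population = 13

Under FIXED-DEAD boundary, generation 3:
...***..
......*.
*.....*.
.*..*.*.
.**.*.**
.**.*.*.
.*****..
Population = 23

Comparison: toroidal=13, fixed-dead=23 -> fixed-dead

Answer: fixed-dead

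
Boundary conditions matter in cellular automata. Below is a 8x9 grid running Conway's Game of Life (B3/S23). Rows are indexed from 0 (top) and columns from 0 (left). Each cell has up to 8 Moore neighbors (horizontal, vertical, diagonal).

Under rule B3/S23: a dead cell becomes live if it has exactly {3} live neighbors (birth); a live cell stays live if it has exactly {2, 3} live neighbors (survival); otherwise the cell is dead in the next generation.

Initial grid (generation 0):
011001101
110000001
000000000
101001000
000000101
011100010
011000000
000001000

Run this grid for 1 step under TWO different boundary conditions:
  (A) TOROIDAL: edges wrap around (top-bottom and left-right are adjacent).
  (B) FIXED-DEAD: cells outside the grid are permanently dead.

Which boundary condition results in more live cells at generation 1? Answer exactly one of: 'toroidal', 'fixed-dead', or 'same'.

Answer: toroidal

Derivation:
Under TOROIDAL boundary, generation 1:
011001111
011000011
000000001
000000000
100100111
110100010
010100000
100001100
Population = 25

Under FIXED-DEAD boundary, generation 1:
111000010
111000010
100000000
000000000
000100110
010100010
010100000
000000000
Population = 17

Comparison: toroidal=25, fixed-dead=17 -> toroidal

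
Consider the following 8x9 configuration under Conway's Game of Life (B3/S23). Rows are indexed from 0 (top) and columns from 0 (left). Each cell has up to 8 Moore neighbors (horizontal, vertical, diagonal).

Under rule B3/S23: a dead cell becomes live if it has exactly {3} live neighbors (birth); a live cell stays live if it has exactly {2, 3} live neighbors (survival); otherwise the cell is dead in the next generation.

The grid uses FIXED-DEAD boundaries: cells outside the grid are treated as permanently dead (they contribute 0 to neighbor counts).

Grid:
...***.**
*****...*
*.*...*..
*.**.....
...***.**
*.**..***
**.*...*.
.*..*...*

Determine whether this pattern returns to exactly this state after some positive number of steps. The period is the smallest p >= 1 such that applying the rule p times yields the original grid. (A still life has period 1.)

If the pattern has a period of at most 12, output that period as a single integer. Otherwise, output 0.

Answer: 0

Derivation:
Simulating and comparing each generation to the original:
Gen 0 (original, given above): 35 live cells
Gen 1: 24 live cells, differs from original
Gen 2: 27 live cells, differs from original
Gen 3: 18 live cells, differs from original
Gen 4: 12 live cells, differs from original
Gen 5: 9 live cells, differs from original
Gen 6: 6 live cells, differs from original
Gen 7: 4 live cells, differs from original
Gen 8: 4 live cells, differs from original
Gen 9: 4 live cells, differs from original
Gen 10: 4 live cells, differs from original
Gen 11: 4 live cells, differs from original
Gen 12: 4 live cells, differs from original
No period found within 12 steps.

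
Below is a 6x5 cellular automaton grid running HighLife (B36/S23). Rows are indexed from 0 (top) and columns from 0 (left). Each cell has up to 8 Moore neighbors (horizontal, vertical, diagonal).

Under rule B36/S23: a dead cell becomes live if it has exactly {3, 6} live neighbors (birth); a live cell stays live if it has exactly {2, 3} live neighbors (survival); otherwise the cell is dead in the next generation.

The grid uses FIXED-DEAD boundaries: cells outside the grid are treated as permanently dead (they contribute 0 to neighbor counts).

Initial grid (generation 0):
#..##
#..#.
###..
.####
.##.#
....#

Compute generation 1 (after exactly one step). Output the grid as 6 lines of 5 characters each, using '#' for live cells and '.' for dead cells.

Answer: ...##
#..##
#...#
....#
.#.##
...#.

Derivation:
Simulating step by step:
Generation 0 (given above): 16 live cells
Generation 1: 12 live cells
(generation 1 grid is the final answer)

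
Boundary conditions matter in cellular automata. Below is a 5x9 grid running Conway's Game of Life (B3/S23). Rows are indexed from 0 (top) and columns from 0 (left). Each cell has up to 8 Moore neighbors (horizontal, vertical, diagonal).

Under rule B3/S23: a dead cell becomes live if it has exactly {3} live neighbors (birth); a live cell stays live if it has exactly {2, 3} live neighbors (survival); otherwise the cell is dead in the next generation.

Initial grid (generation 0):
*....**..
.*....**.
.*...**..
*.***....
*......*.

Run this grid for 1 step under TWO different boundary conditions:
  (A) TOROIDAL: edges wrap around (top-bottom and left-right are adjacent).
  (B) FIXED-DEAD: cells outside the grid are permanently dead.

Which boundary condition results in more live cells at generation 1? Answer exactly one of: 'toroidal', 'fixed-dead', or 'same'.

Under TOROIDAL boundary, generation 1:
**...*...
**.....*.
**.*****.
*.*****.*
*..****..
Population = 25

Under FIXED-DEAD boundary, generation 1:
.....***.
**.....*.
**.*****.
*.*****..
.*.*.....
Population = 21

Comparison: toroidal=25, fixed-dead=21 -> toroidal

Answer: toroidal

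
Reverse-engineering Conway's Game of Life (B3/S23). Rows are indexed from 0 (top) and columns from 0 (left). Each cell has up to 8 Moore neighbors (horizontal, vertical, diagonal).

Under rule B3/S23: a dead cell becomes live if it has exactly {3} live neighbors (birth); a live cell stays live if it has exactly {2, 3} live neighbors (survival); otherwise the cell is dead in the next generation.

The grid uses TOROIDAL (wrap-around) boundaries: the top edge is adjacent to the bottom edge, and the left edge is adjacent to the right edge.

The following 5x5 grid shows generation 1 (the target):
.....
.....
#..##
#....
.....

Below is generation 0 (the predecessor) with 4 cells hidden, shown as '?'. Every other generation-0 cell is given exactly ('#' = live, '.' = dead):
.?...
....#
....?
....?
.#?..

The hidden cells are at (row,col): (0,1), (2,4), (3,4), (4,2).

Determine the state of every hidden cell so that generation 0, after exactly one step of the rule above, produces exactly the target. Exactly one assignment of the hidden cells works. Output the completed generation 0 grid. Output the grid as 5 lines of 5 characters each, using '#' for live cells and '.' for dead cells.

Hidden generation-0 cells (in order): (0,1), (2,4), (3,4), (4,2).
A hidden cell only influences target cells in its own 3x3 neighborhood. Try each of the 2^4 = 16 assignments, step the completed generation 0 forward once under B3/S23, and compare with the target:
  (0,1)=. (2,4)=. (3,4)=. (4,2)=. -> step gives (2,0)='.' but target has '#' -> reject
  (0,1)=. (2,4)=. (3,4)=. (4,2)=# -> step gives (2,0)='.' but target has '#' -> reject
  (0,1)=. (2,4)=. (3,4)=# (4,2)=. -> step gives (2,0)='.' but target has '#' -> reject
  (0,1)=. (2,4)=. (3,4)=# (4,2)=# -> step gives (2,0)='.' but target has '#' -> reject
  (0,1)=. (2,4)=# (3,4)=. (4,2)=. -> step gives (2,0)='.' but target has '#' -> reject
  (0,1)=. (2,4)=# (3,4)=. (4,2)=# -> step gives (2,0)='.' but target has '#' -> reject
  (0,1)=. (2,4)=# (3,4)=# (4,2)=. -> step reproduces the target at every cell -> ACCEPT
  (0,1)=. (2,4)=# (3,4)=# (4,2)=# -> step gives (3,3)='#' but target has '.' -> reject
  (0,1)=# (2,4)=. (3,4)=. (4,2)=. -> step gives (0,0)='#' but target has '.' -> reject
  (0,1)=# (2,4)=. (3,4)=. (4,2)=# -> step gives (0,0)='#' but target has '.' -> reject
  (0,1)=# (2,4)=. (3,4)=# (4,2)=. -> step gives (0,0)='#' but target has '.' -> reject
  (0,1)=# (2,4)=. (3,4)=# (4,2)=# -> step gives (0,0)='#' but target has '.' -> reject
  (0,1)=# (2,4)=# (3,4)=. (4,2)=. -> step gives (0,0)='#' but target has '.' -> reject
  (0,1)=# (2,4)=# (3,4)=. (4,2)=# -> step gives (0,0)='#' but target has '.' -> reject
  (0,1)=# (2,4)=# (3,4)=# (4,2)=. -> step gives (0,0)='#' but target has '.' -> reject
  (0,1)=# (2,4)=# (3,4)=# (4,2)=# -> step gives (0,0)='#' but target has '.' -> reject
Unique solution: (0,1)=dead, (2,4)=live, (3,4)=live, (4,2)=dead.
Check: live-neighbor counts of every cell in the completed generation 0:
21111
20021
30032
31121
20111
Applying B3/S23 to generation 0 with these counts gives:
.....
.....
#..##
#....
.....
which matches the target exactly.

Answer: .....
....#
....#
....#
.#...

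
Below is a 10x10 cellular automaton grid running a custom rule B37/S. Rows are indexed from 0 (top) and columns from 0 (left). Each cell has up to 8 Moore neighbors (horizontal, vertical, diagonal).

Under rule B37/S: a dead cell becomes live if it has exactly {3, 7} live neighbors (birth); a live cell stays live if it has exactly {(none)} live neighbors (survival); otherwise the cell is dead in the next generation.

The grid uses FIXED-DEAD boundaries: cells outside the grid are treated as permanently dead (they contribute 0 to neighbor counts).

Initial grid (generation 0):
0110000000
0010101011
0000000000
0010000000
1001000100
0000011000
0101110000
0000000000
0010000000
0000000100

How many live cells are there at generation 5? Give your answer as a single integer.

Simulating step by step:
Generation 0 (given above): 19 live cells
Generation 1: 11 live cells
0001000000
0101000000
0001000000
0000000000
0000001000
0011000000
0000001000
0011100000
0000000000
0000000000
Generation 2: 5 live cells
0010000000
0000100000
0010000000
0000000000
0000000000
0000000000
0000100000
0000000000
0001000000
0000000000
Generation 3: 1 live cells
0000000000
0001000000
0000000000
0000000000
0000000000
0000000000
0000000000
0000000000
0000000000
0000000000
Generation 4: 0 live cells
0000000000
0000000000
0000000000
0000000000
0000000000
0000000000
0000000000
0000000000
0000000000
0000000000
Generation 5: 0 live cells
0000000000
0000000000
0000000000
0000000000
0000000000
0000000000
0000000000
0000000000
0000000000
0000000000
Population at generation 5: 0

Answer: 0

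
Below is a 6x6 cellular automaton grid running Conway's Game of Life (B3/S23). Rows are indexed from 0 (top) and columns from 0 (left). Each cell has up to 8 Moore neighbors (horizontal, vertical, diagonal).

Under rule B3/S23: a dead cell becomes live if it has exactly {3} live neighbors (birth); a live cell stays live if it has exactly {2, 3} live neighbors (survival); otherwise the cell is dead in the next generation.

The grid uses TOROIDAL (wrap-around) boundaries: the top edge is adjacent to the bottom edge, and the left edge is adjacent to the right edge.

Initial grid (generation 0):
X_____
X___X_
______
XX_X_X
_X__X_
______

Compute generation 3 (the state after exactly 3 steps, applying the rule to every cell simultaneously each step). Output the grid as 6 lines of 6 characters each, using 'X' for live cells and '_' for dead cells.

Answer: ______
XXX_XX
XXXXX_
_X__X_
___XX_
___XXX

Derivation:
Simulating step by step:
Generation 0 (given above): 9 live cells
Generation 1: 13 live cells
_____X
_____X
_X__X_
XXX_XX
_XX_XX
______
Generation 2: 12 live cells
______
X___XX
_XXXX_
______
__X_X_
X___XX
Generation 3: 17 live cells
(generation 3 grid is the final answer)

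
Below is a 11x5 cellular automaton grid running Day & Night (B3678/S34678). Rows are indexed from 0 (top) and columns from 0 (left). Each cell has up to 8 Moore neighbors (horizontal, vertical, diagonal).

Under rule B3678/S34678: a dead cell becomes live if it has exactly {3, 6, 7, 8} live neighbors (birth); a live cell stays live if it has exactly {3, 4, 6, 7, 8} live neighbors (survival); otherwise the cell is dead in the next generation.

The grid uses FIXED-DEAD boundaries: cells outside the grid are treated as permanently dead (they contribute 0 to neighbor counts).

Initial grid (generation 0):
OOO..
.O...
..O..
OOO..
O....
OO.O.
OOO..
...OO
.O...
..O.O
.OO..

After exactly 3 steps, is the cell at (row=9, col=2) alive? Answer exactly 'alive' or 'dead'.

Simulating step by step:
Generation 0 (given above): 22 live cells
Generation 1: 19 live cells
.O...
OO...
O.O..
.O...
OO...
O....
OOO.O
O....
..O.O
..OO.
...O.
Generation 2: 20 live cells
O....
OOO..
O....
.OO..
OO...
OOO..
OO...
..O..
.O...
..OOO
..O..
Generation 3: 14 live cells
.....
OO...
OO...
.O...
OO...
.OO..
O....
O....
.....
.OOO.
.....

Cell (9,2) at generation 3: 1 -> alive

Answer: alive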